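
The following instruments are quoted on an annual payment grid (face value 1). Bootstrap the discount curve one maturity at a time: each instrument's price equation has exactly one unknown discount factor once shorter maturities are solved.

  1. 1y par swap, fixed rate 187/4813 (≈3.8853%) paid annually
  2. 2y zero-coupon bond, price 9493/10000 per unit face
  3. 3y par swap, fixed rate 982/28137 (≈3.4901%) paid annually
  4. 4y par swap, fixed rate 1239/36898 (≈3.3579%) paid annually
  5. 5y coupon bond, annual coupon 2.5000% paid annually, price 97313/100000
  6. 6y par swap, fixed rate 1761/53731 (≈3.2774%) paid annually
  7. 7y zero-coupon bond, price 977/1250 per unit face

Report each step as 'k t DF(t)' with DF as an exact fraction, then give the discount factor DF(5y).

step 1 [1y] swap r/1=187/4813: DF=(1 − 187/4813·(0))/(1+187/4813) = 4813/5000 ≈ 0.962600
step 2 [2y] zero: DF = P = 9493/10000 ≈ 0.949300
step 3 [3y] swap r/1=982/28137: DF=(1 − 982/28137·(0.962600+0.949300))/(1+982/28137) = 4509/5000 ≈ 0.901800
step 4 [4y] swap r/1=1239/36898: DF=(1 − 1239/36898·(0.962600+0.949300+0.901800))/(1+1239/36898) = 8761/10000 ≈ 0.876100
step 5 [5y] bond c/1=1/40: DF=(97313/100000 − 1/40·(0.962600+0.949300+0.901800+0.876100))/(1+1/40) = 4297/5000 ≈ 0.859400
step 6 [6y] swap r/1=1761/53731: DF=(1 − 1761/53731·(0.962600+0.949300+0.901800+0.876100+0.859400))/(1+1761/53731) = 8239/10000 ≈ 0.823900
step 7 [7y] zero: DF = P = 977/1250 ≈ 0.781600

1 1 4813/5000
2 2 9493/10000
3 3 4509/5000
4 4 8761/10000
5 5 4297/5000
6 6 8239/10000
7 7 977/1250
DF(5y) = 4297/5000 ≈ 0.859400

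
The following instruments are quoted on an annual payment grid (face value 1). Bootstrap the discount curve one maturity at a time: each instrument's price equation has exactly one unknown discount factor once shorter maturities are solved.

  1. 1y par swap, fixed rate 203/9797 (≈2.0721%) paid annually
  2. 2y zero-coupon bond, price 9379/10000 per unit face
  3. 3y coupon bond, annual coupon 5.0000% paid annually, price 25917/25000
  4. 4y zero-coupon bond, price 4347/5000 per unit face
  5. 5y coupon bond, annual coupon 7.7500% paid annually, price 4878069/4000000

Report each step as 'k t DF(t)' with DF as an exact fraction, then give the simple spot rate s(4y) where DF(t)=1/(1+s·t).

step 1 [1y] swap r/1=203/9797: DF=(1 − 203/9797·(0))/(1+203/9797) = 9797/10000 ≈ 0.979700
step 2 [2y] zero: DF = P = 9379/10000 ≈ 0.937900
step 3 [3y] bond c/1=1/20: DF=(25917/25000 − 1/20·(0.979700+0.937900))/(1+1/20) = 112/125 ≈ 0.896000
step 4 [4y] zero: DF = P = 4347/5000 ≈ 0.869400
step 5 [5y] bond c/1=31/400: DF=(4878069/4000000 − 31/400·(0.979700+0.937900+0.896000+0.869400))/(1+31/400) = 8669/10000 ≈ 0.866900

1 1 9797/10000
2 2 9379/10000
3 3 112/125
4 4 4347/5000
5 5 8669/10000
s(4y) = (1/(4347/5000) − 1)/(4) = 653/17388 ≈ 3.7555%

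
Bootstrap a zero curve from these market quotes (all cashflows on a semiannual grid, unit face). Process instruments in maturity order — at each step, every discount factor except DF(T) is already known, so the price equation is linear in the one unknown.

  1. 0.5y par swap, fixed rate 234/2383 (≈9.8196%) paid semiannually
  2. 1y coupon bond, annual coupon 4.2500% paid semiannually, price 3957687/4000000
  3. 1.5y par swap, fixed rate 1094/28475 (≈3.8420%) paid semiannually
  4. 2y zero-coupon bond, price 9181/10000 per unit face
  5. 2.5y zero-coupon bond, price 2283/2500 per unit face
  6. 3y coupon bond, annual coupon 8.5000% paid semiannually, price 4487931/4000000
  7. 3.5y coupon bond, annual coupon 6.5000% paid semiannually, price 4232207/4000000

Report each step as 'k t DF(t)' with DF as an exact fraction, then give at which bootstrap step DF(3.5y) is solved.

1 1/2 2383/2500
2 1 949/1000
3 3/2 9453/10000
4 2 9181/10000
5 5/2 2283/2500
6 3 1771/2000
7 7/2 531/625
DF(3.5y) is solved at step 7

step 1 [0.5y] swap r/2=117/2383: DF=(1 − 117/2383·(0))/(1+117/2383) = 2383/2500 ≈ 0.953200
step 2 [1y] bond c/2=17/800: DF=(3957687/4000000 − 17/800·(0.953200))/(1+17/800) = 949/1000 ≈ 0.949000
step 3 [1.5y] swap r/2=547/28475: DF=(1 − 547/28475·(0.953200+0.949000))/(1+547/28475) = 9453/10000 ≈ 0.945300
step 4 [2y] zero: DF = P = 9181/10000 ≈ 0.918100
step 5 [2.5y] zero: DF = P = 2283/2500 ≈ 0.913200
step 6 [3y] bond c/2=17/400: DF=(4487931/4000000 − 17/400·(0.953200+0.949000+0.945300+0.918100+0.913200))/(1+17/400) = 1771/2000 ≈ 0.885500
step 7 [3.5y] bond c/2=13/400: DF=(4232207/4000000 − 13/400·(0.953200+0.949000+0.945300+0.918100+0.913200+0.885500))/(1+13/400) = 531/625 ≈ 0.849600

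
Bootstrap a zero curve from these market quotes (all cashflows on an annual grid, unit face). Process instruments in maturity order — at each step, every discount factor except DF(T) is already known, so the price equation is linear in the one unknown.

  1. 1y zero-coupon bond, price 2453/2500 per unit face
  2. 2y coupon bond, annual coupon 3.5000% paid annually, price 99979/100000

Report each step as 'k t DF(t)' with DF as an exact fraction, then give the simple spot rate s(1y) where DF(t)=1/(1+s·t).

1 1 2453/2500
2 2 583/625
s(1y) = (1/(2453/2500) − 1)/(1) = 47/2453 ≈ 1.9160%

step 1 [1y] zero: DF = P = 2453/2500 ≈ 0.981200
step 2 [2y] bond c/1=7/200: DF=(99979/100000 − 7/200·(0.981200))/(1+7/200) = 583/625 ≈ 0.932800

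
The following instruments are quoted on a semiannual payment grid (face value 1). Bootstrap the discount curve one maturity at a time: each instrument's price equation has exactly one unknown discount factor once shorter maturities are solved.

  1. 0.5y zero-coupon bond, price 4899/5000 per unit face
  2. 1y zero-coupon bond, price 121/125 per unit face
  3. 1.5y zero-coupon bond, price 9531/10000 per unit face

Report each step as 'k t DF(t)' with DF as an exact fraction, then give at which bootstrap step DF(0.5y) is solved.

1 1/2 4899/5000
2 1 121/125
3 3/2 9531/10000
DF(0.5y) is solved at step 1

step 1 [0.5y] zero: DF = P = 4899/5000 ≈ 0.979800
step 2 [1y] zero: DF = P = 121/125 ≈ 0.968000
step 3 [1.5y] zero: DF = P = 9531/10000 ≈ 0.953100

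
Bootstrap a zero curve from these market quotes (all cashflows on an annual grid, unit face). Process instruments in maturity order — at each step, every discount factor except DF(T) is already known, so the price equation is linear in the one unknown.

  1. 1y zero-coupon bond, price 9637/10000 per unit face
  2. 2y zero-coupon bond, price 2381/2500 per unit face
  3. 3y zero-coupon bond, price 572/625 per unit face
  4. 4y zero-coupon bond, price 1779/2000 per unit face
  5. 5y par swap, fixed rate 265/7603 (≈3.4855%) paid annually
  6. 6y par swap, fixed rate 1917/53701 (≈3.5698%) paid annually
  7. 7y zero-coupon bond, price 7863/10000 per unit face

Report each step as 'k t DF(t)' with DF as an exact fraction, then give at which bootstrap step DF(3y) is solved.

step 1 [1y] zero: DF = P = 9637/10000 ≈ 0.963700
step 2 [2y] zero: DF = P = 2381/2500 ≈ 0.952400
step 3 [3y] zero: DF = P = 572/625 ≈ 0.915200
step 4 [4y] zero: DF = P = 1779/2000 ≈ 0.889500
step 5 [5y] swap r/1=265/7603: DF=(1 − 265/7603·(0.963700+0.952400+0.915200+0.889500))/(1+265/7603) = 841/1000 ≈ 0.841000
step 6 [6y] swap r/1=1917/53701: DF=(1 − 1917/53701·(0.963700+0.952400+0.915200+0.889500+0.841000))/(1+1917/53701) = 8083/10000 ≈ 0.808300
step 7 [7y] zero: DF = P = 7863/10000 ≈ 0.786300

1 1 9637/10000
2 2 2381/2500
3 3 572/625
4 4 1779/2000
5 5 841/1000
6 6 8083/10000
7 7 7863/10000
DF(3y) is solved at step 3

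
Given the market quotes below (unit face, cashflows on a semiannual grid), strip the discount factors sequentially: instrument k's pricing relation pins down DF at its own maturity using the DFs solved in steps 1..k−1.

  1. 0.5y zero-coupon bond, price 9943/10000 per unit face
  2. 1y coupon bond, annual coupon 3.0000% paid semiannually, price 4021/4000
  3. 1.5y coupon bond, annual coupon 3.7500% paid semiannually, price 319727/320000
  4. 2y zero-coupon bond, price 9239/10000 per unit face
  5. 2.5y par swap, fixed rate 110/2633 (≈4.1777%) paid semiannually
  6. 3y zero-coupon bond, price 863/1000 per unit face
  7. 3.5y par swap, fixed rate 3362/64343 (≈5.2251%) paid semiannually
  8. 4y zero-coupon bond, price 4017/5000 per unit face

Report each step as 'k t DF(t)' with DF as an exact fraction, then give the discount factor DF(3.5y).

step 1 [0.5y] zero: DF = P = 9943/10000 ≈ 0.994300
step 2 [1y] bond c/2=3/200: DF=(4021/4000 − 3/200·(0.994300))/(1+3/200) = 9757/10000 ≈ 0.975700
step 3 [1.5y] bond c/2=3/160: DF=(319727/320000 − 3/160·(0.994300+0.975700))/(1+3/160) = 1889/2000 ≈ 0.944500
step 4 [2y] zero: DF = P = 9239/10000 ≈ 0.923900
step 5 [2.5y] swap r/2=55/2633: DF=(1 − 55/2633·(0.994300+0.975700+0.944500+0.923900))/(1+55/2633) = 901/1000 ≈ 0.901000
step 6 [3y] zero: DF = P = 863/1000 ≈ 0.863000
step 7 [3.5y] swap r/2=1681/64343: DF=(1 − 1681/64343·(0.994300+0.975700+0.944500+0.923900+0.901000+0.863000))/(1+1681/64343) = 8319/10000 ≈ 0.831900
step 8 [4y] zero: DF = P = 4017/5000 ≈ 0.803400

1 1/2 9943/10000
2 1 9757/10000
3 3/2 1889/2000
4 2 9239/10000
5 5/2 901/1000
6 3 863/1000
7 7/2 8319/10000
8 4 4017/5000
DF(3.5y) = 8319/10000 ≈ 0.831900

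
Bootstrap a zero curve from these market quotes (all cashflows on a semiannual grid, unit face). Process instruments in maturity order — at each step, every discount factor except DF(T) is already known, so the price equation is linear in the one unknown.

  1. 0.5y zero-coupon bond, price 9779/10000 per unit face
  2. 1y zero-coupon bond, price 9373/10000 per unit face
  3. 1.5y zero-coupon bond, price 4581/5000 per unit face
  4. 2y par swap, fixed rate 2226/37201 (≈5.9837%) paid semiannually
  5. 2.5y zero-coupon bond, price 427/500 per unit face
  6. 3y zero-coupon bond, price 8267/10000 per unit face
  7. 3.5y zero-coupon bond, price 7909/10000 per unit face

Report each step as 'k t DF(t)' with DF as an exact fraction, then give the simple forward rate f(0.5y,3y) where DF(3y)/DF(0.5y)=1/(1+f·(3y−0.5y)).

1 1/2 9779/10000
2 1 9373/10000
3 3/2 4581/5000
4 2 8887/10000
5 5/2 427/500
6 3 8267/10000
7 7/2 7909/10000
f(0.5y,3y) = ((9779/10000)/(8267/10000) − 1)/(5/2) = 432/5905 ≈ 7.3158%

step 1 [0.5y] zero: DF = P = 9779/10000 ≈ 0.977900
step 2 [1y] zero: DF = P = 9373/10000 ≈ 0.937300
step 3 [1.5y] zero: DF = P = 4581/5000 ≈ 0.916200
step 4 [2y] swap r/2=1113/37201: DF=(1 − 1113/37201·(0.977900+0.937300+0.916200))/(1+1113/37201) = 8887/10000 ≈ 0.888700
step 5 [2.5y] zero: DF = P = 427/500 ≈ 0.854000
step 6 [3y] zero: DF = P = 8267/10000 ≈ 0.826700
step 7 [3.5y] zero: DF = P = 7909/10000 ≈ 0.790900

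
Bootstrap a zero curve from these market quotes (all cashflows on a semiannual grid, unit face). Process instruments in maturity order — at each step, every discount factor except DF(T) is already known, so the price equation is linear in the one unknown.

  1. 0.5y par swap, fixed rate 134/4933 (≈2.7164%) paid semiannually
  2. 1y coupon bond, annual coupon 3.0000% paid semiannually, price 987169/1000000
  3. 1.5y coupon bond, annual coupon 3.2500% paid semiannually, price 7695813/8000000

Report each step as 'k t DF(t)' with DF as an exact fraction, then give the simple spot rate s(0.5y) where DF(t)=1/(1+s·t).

1 1/2 4933/5000
2 1 479/500
3 3/2 1831/2000
s(0.5y) = (1/(4933/5000) − 1)/(1/2) = 134/4933 ≈ 2.7164%

step 1 [0.5y] swap r/2=67/4933: DF=(1 − 67/4933·(0))/(1+67/4933) = 4933/5000 ≈ 0.986600
step 2 [1y] bond c/2=3/200: DF=(987169/1000000 − 3/200·(0.986600))/(1+3/200) = 479/500 ≈ 0.958000
step 3 [1.5y] bond c/2=13/800: DF=(7695813/8000000 − 13/800·(0.986600+0.958000))/(1+13/800) = 1831/2000 ≈ 0.915500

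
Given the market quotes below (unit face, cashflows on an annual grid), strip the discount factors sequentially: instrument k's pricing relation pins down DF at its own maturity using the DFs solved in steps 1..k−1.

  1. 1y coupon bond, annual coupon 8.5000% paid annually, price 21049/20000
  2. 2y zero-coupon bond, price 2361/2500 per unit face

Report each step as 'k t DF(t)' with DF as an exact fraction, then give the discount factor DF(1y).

1 1 97/100
2 2 2361/2500
DF(1y) = 97/100 ≈ 0.970000

step 1 [1y] bond c/1=17/200: DF=(21049/20000 − 17/200·(0))/(1+17/200) = 97/100 ≈ 0.970000
step 2 [2y] zero: DF = P = 2361/2500 ≈ 0.944400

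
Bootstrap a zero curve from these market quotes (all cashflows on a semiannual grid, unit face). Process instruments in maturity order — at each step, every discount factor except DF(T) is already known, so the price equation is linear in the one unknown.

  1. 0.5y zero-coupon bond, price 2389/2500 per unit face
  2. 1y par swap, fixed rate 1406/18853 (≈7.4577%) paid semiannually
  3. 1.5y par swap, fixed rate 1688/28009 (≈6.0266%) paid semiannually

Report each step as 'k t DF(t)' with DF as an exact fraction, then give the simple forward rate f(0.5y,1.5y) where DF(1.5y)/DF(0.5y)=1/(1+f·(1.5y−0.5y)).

step 1 [0.5y] zero: DF = P = 2389/2500 ≈ 0.955600
step 2 [1y] swap r/2=703/18853: DF=(1 − 703/18853·(0.955600))/(1+703/18853) = 9297/10000 ≈ 0.929700
step 3 [1.5y] swap r/2=844/28009: DF=(1 − 844/28009·(0.955600+0.929700))/(1+844/28009) = 2289/2500 ≈ 0.915600

1 1/2 2389/2500
2 1 9297/10000
3 3/2 2289/2500
f(0.5y,1.5y) = ((2389/2500)/(2289/2500) − 1)/(1) = 100/2289 ≈ 4.3687%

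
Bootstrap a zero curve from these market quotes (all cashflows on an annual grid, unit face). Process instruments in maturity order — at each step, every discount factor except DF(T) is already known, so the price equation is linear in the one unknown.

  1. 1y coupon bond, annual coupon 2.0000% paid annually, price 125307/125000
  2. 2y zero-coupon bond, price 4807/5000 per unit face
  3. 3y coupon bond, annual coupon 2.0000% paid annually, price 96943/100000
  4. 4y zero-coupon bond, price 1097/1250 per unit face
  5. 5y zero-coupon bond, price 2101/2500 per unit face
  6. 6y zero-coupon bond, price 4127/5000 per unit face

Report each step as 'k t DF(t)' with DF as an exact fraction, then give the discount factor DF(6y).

1 1 2457/2500
2 2 4807/5000
3 3 9123/10000
4 4 1097/1250
5 5 2101/2500
6 6 4127/5000
DF(6y) = 4127/5000 ≈ 0.825400

step 1 [1y] bond c/1=1/50: DF=(125307/125000 − 1/50·(0))/(1+1/50) = 2457/2500 ≈ 0.982800
step 2 [2y] zero: DF = P = 4807/5000 ≈ 0.961400
step 3 [3y] bond c/1=1/50: DF=(96943/100000 − 1/50·(0.982800+0.961400))/(1+1/50) = 9123/10000 ≈ 0.912300
step 4 [4y] zero: DF = P = 1097/1250 ≈ 0.877600
step 5 [5y] zero: DF = P = 2101/2500 ≈ 0.840400
step 6 [6y] zero: DF = P = 4127/5000 ≈ 0.825400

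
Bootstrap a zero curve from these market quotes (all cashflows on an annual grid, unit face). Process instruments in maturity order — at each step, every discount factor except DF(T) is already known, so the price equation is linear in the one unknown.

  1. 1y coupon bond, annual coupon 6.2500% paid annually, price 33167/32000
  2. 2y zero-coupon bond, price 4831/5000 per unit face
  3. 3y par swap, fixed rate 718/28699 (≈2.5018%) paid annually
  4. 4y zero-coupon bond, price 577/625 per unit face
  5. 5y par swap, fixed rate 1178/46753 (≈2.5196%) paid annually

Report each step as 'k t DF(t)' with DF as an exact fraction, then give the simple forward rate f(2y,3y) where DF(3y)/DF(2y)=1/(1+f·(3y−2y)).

step 1 [1y] bond c/1=1/16: DF=(33167/32000 − 1/16·(0))/(1+1/16) = 1951/2000 ≈ 0.975500
step 2 [2y] zero: DF = P = 4831/5000 ≈ 0.966200
step 3 [3y] swap r/1=718/28699: DF=(1 − 718/28699·(0.975500+0.966200))/(1+718/28699) = 4641/5000 ≈ 0.928200
step 4 [4y] zero: DF = P = 577/625 ≈ 0.923200
step 5 [5y] swap r/1=1178/46753: DF=(1 − 1178/46753·(0.975500+0.966200+0.928200+0.923200))/(1+1178/46753) = 4411/5000 ≈ 0.882200

1 1 1951/2000
2 2 4831/5000
3 3 4641/5000
4 4 577/625
5 5 4411/5000
f(2y,3y) = ((4831/5000)/(4641/5000) − 1)/(1) = 190/4641 ≈ 4.0939%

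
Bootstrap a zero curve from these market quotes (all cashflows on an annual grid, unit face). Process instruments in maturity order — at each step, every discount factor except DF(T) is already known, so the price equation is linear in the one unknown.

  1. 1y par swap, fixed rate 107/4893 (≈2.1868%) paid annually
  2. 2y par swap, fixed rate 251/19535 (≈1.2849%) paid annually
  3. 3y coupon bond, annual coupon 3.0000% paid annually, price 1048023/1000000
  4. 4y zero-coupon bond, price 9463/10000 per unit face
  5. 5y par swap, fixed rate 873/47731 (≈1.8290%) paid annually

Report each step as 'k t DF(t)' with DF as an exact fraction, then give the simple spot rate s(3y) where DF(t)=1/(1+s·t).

1 1 4893/5000
2 2 9749/10000
3 3 4803/5000
4 4 9463/10000
5 5 9127/10000
s(3y) = (1/(4803/5000) − 1)/(3) = 197/14409 ≈ 1.3672%

step 1 [1y] swap r/1=107/4893: DF=(1 − 107/4893·(0))/(1+107/4893) = 4893/5000 ≈ 0.978600
step 2 [2y] swap r/1=251/19535: DF=(1 − 251/19535·(0.978600))/(1+251/19535) = 9749/10000 ≈ 0.974900
step 3 [3y] bond c/1=3/100: DF=(1048023/1000000 − 3/100·(0.978600+0.974900))/(1+3/100) = 4803/5000 ≈ 0.960600
step 4 [4y] zero: DF = P = 9463/10000 ≈ 0.946300
step 5 [5y] swap r/1=873/47731: DF=(1 − 873/47731·(0.978600+0.974900+0.960600+0.946300))/(1+873/47731) = 9127/10000 ≈ 0.912700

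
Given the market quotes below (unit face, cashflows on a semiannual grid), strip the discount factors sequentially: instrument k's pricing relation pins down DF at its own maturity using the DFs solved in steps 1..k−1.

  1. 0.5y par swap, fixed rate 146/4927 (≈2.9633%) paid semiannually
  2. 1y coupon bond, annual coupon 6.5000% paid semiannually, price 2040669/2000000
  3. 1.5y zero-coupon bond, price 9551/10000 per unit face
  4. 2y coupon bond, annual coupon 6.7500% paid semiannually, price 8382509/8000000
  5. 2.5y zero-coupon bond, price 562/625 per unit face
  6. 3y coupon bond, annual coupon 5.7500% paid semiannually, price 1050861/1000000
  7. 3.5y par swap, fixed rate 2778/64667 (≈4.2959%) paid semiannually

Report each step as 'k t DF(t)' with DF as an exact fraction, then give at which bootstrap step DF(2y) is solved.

step 1 [0.5y] swap r/2=73/4927: DF=(1 − 73/4927·(0))/(1+73/4927) = 4927/5000 ≈ 0.985400
step 2 [1y] bond c/2=13/400: DF=(2040669/2000000 − 13/400·(0.985400))/(1+13/400) = 2393/2500 ≈ 0.957200
step 3 [1.5y] zero: DF = P = 9551/10000 ≈ 0.955100
step 4 [2y] bond c/2=27/800: DF=(8382509/8000000 − 27/800·(0.985400+0.957200+0.955100))/(1+27/800) = 919/1000 ≈ 0.919000
step 5 [2.5y] zero: DF = P = 562/625 ≈ 0.899200
step 6 [3y] bond c/2=23/800: DF=(1050861/1000000 − 23/800·(0.985400+0.957200+0.955100+0.919000+0.899200))/(1+23/800) = 8897/10000 ≈ 0.889700
step 7 [3.5y] swap r/2=1389/64667: DF=(1 − 1389/64667·(0.985400+0.957200+0.955100+0.919000+0.899200+0.889700))/(1+1389/64667) = 8611/10000 ≈ 0.861100

1 1/2 4927/5000
2 1 2393/2500
3 3/2 9551/10000
4 2 919/1000
5 5/2 562/625
6 3 8897/10000
7 7/2 8611/10000
DF(2y) is solved at step 4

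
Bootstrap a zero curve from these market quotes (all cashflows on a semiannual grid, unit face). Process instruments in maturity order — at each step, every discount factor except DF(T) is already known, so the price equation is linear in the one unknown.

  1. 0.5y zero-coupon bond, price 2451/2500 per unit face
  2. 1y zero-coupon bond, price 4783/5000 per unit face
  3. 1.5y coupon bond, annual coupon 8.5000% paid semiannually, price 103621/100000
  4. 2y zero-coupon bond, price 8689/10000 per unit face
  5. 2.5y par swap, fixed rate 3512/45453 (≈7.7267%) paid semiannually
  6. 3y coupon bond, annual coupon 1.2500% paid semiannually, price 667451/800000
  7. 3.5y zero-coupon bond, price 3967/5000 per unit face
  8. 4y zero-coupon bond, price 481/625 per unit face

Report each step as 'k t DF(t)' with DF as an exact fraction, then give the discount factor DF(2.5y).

step 1 [0.5y] zero: DF = P = 2451/2500 ≈ 0.980400
step 2 [1y] zero: DF = P = 4783/5000 ≈ 0.956600
step 3 [1.5y] bond c/2=17/400: DF=(103621/100000 − 17/400·(0.980400+0.956600))/(1+17/400) = 183/200 ≈ 0.915000
step 4 [2y] zero: DF = P = 8689/10000 ≈ 0.868900
step 5 [2.5y] swap r/2=1756/45453: DF=(1 − 1756/45453·(0.980400+0.956600+0.915000+0.868900))/(1+1756/45453) = 2061/2500 ≈ 0.824400
step 6 [3y] bond c/2=1/160: DF=(667451/800000 − 1/160·(0.980400+0.956600+0.915000+0.868900+0.824400))/(1+1/160) = 8009/10000 ≈ 0.800900
step 7 [3.5y] zero: DF = P = 3967/5000 ≈ 0.793400
step 8 [4y] zero: DF = P = 481/625 ≈ 0.769600

1 1/2 2451/2500
2 1 4783/5000
3 3/2 183/200
4 2 8689/10000
5 5/2 2061/2500
6 3 8009/10000
7 7/2 3967/5000
8 4 481/625
DF(2.5y) = 2061/2500 ≈ 0.824400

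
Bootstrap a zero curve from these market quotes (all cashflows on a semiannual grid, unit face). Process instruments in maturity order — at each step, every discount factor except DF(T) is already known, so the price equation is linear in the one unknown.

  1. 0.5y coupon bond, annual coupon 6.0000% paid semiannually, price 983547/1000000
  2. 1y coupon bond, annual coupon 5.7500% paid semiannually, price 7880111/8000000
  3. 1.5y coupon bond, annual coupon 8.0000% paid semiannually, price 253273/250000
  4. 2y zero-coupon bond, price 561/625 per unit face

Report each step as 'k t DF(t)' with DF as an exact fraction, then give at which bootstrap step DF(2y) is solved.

step 1 [0.5y] bond c/2=3/100: DF=(983547/1000000 − 3/100·(0))/(1+3/100) = 9549/10000 ≈ 0.954900
step 2 [1y] bond c/2=23/800: DF=(7880111/8000000 − 23/800·(0.954900))/(1+23/800) = 2327/2500 ≈ 0.930800
step 3 [1.5y] bond c/2=1/25: DF=(253273/250000 − 1/25·(0.954900+0.930800))/(1+1/25) = 1127/1250 ≈ 0.901600
step 4 [2y] zero: DF = P = 561/625 ≈ 0.897600

1 1/2 9549/10000
2 1 2327/2500
3 3/2 1127/1250
4 2 561/625
DF(2y) is solved at step 4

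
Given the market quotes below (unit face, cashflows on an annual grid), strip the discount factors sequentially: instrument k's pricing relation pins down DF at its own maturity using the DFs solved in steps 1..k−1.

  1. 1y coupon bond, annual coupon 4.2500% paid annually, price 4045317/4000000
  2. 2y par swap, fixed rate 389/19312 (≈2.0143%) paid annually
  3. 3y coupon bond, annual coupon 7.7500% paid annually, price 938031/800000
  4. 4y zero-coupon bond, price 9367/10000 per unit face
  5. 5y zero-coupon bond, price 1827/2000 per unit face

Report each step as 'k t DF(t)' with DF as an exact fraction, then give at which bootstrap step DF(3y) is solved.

step 1 [1y] bond c/1=17/400: DF=(4045317/4000000 − 17/400·(0))/(1+17/400) = 9701/10000 ≈ 0.970100
step 2 [2y] swap r/1=389/19312: DF=(1 − 389/19312·(0.970100))/(1+389/19312) = 9611/10000 ≈ 0.961100
step 3 [3y] bond c/1=31/400: DF=(938031/800000 − 31/400·(0.970100+0.961100))/(1+31/400) = 9493/10000 ≈ 0.949300
step 4 [4y] zero: DF = P = 9367/10000 ≈ 0.936700
step 5 [5y] zero: DF = P = 1827/2000 ≈ 0.913500

1 1 9701/10000
2 2 9611/10000
3 3 9493/10000
4 4 9367/10000
5 5 1827/2000
DF(3y) is solved at step 3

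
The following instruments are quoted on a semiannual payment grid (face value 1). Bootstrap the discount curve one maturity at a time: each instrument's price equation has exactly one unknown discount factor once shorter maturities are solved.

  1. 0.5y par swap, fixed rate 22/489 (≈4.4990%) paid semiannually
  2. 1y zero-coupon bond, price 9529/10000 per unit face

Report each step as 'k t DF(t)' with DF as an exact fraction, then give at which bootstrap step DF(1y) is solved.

1 1/2 489/500
2 1 9529/10000
DF(1y) is solved at step 2

step 1 [0.5y] swap r/2=11/489: DF=(1 − 11/489·(0))/(1+11/489) = 489/500 ≈ 0.978000
step 2 [1y] zero: DF = P = 9529/10000 ≈ 0.952900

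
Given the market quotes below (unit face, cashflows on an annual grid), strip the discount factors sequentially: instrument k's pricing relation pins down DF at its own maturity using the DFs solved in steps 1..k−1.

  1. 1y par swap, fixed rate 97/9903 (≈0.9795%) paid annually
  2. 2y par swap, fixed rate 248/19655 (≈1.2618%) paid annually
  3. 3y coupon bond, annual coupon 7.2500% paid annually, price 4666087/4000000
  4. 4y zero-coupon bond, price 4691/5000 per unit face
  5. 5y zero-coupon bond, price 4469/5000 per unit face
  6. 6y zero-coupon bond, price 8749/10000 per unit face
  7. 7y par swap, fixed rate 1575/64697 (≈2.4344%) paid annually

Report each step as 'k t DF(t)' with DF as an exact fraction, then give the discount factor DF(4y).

step 1 [1y] swap r/1=97/9903: DF=(1 − 97/9903·(0))/(1+97/9903) = 9903/10000 ≈ 0.990300
step 2 [2y] swap r/1=248/19655: DF=(1 − 248/19655·(0.990300))/(1+248/19655) = 1219/1250 ≈ 0.975200
step 3 [3y] bond c/1=29/400: DF=(4666087/4000000 − 29/400·(0.990300+0.975200))/(1+29/400) = 2387/2500 ≈ 0.954800
step 4 [4y] zero: DF = P = 4691/5000 ≈ 0.938200
step 5 [5y] zero: DF = P = 4469/5000 ≈ 0.893800
step 6 [6y] zero: DF = P = 8749/10000 ≈ 0.874900
step 7 [7y] swap r/1=1575/64697: DF=(1 − 1575/64697·(0.990300+0.975200+0.954800+0.938200+0.893800+0.874900))/(1+1575/64697) = 337/400 ≈ 0.842500

1 1 9903/10000
2 2 1219/1250
3 3 2387/2500
4 4 4691/5000
5 5 4469/5000
6 6 8749/10000
7 7 337/400
DF(4y) = 4691/5000 ≈ 0.938200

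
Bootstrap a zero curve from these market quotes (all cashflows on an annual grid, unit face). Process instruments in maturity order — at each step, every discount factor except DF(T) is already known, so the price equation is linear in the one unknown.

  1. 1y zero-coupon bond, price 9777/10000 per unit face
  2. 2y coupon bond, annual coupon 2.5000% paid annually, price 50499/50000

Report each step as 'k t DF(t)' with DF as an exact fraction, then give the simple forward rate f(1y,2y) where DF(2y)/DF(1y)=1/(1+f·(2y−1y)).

step 1 [1y] zero: DF = P = 9777/10000 ≈ 0.977700
step 2 [2y] bond c/1=1/40: DF=(50499/50000 − 1/40·(0.977700))/(1+1/40) = 1923/2000 ≈ 0.961500

1 1 9777/10000
2 2 1923/2000
f(1y,2y) = ((9777/10000)/(1923/2000) − 1)/(1) = 54/3205 ≈ 1.6849%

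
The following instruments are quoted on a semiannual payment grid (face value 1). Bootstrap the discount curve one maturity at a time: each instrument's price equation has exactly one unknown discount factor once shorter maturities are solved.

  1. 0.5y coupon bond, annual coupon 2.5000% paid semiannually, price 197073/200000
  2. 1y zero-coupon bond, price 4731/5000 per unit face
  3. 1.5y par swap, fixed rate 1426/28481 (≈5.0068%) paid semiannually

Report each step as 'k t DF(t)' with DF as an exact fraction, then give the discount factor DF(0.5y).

1 1/2 2433/2500
2 1 4731/5000
3 3/2 9287/10000
DF(0.5y) = 2433/2500 ≈ 0.973200

step 1 [0.5y] bond c/2=1/80: DF=(197073/200000 − 1/80·(0))/(1+1/80) = 2433/2500 ≈ 0.973200
step 2 [1y] zero: DF = P = 4731/5000 ≈ 0.946200
step 3 [1.5y] swap r/2=713/28481: DF=(1 − 713/28481·(0.973200+0.946200))/(1+713/28481) = 9287/10000 ≈ 0.928700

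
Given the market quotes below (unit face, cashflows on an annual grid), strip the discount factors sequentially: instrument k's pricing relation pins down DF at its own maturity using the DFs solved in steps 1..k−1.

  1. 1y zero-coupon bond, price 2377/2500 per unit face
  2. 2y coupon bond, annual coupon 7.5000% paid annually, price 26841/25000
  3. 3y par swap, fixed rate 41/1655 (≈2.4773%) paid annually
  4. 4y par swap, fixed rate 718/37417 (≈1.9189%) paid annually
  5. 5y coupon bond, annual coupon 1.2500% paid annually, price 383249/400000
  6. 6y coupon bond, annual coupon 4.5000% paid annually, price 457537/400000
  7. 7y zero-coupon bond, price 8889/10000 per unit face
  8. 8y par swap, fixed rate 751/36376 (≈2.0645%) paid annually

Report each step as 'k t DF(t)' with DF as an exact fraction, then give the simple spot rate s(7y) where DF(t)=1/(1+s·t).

1 1 2377/2500
2 2 2331/2500
3 3 9303/10000
4 4 4641/5000
5 5 9001/10000
6 6 8947/10000
7 7 8889/10000
8 8 4249/5000
s(7y) = (1/(8889/10000) − 1)/(7) = 1111/62223 ≈ 1.7855%

step 1 [1y] zero: DF = P = 2377/2500 ≈ 0.950800
step 2 [2y] bond c/1=3/40: DF=(26841/25000 − 3/40·(0.950800))/(1+3/40) = 2331/2500 ≈ 0.932400
step 3 [3y] swap r/1=41/1655: DF=(1 − 41/1655·(0.950800+0.932400))/(1+41/1655) = 9303/10000 ≈ 0.930300
step 4 [4y] swap r/1=718/37417: DF=(1 − 718/37417·(0.950800+0.932400+0.930300))/(1+718/37417) = 4641/5000 ≈ 0.928200
step 5 [5y] bond c/1=1/80: DF=(383249/400000 − 1/80·(0.950800+0.932400+0.930300+0.928200))/(1+1/80) = 9001/10000 ≈ 0.900100
step 6 [6y] bond c/1=9/200: DF=(457537/400000 − 9/200·(0.950800+0.932400+0.930300+0.928200+0.900100))/(1+9/200) = 8947/10000 ≈ 0.894700
step 7 [7y] zero: DF = P = 8889/10000 ≈ 0.888900
step 8 [8y] swap r/1=751/36376: DF=(1 − 751/36376·(0.950800+0.932400+0.930300+0.928200+0.900100+0.894700+0.888900))/(1+751/36376) = 4249/5000 ≈ 0.849800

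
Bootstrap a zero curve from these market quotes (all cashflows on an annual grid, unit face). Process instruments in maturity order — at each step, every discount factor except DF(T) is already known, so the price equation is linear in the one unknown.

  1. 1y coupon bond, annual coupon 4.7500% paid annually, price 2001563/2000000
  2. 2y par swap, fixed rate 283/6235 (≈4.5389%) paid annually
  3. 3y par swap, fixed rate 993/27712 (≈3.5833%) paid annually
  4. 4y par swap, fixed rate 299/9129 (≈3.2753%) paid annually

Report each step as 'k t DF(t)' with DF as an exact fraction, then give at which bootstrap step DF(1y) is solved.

step 1 [1y] bond c/1=19/400: DF=(2001563/2000000 − 19/400·(0))/(1+19/400) = 4777/5000 ≈ 0.955400
step 2 [2y] swap r/1=283/6235: DF=(1 − 283/6235·(0.955400))/(1+283/6235) = 9151/10000 ≈ 0.915100
step 3 [3y] swap r/1=993/27712: DF=(1 − 993/27712·(0.955400+0.915100))/(1+993/27712) = 9007/10000 ≈ 0.900700
step 4 [4y] swap r/1=299/9129: DF=(1 − 299/9129·(0.955400+0.915100+0.900700))/(1+299/9129) = 2201/2500 ≈ 0.880400

1 1 4777/5000
2 2 9151/10000
3 3 9007/10000
4 4 2201/2500
DF(1y) is solved at step 1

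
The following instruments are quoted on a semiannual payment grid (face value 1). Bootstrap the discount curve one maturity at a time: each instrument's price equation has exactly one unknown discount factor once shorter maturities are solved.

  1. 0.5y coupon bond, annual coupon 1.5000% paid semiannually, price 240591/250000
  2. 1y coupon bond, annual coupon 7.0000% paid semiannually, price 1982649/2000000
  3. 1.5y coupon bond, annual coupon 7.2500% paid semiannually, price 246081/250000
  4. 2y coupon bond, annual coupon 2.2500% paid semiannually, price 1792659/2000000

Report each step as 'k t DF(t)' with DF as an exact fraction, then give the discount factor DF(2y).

1 1/2 597/625
2 1 1851/2000
3 3/2 8841/10000
4 2 2139/2500
DF(2y) = 2139/2500 ≈ 0.855600

step 1 [0.5y] bond c/2=3/400: DF=(240591/250000 − 3/400·(0))/(1+3/400) = 597/625 ≈ 0.955200
step 2 [1y] bond c/2=7/200: DF=(1982649/2000000 − 7/200·(0.955200))/(1+7/200) = 1851/2000 ≈ 0.925500
step 3 [1.5y] bond c/2=29/800: DF=(246081/250000 − 29/800·(0.955200+0.925500))/(1+29/800) = 8841/10000 ≈ 0.884100
step 4 [2y] bond c/2=9/800: DF=(1792659/2000000 − 9/800·(0.955200+0.925500+0.884100))/(1+9/800) = 2139/2500 ≈ 0.855600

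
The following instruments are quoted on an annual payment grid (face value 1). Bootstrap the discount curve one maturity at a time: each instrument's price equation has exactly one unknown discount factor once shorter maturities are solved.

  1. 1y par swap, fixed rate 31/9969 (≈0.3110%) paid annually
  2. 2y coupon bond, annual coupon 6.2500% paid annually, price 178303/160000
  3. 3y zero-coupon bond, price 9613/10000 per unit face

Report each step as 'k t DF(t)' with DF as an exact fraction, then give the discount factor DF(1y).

1 1 9969/10000
2 2 4951/5000
3 3 9613/10000
DF(1y) = 9969/10000 ≈ 0.996900

step 1 [1y] swap r/1=31/9969: DF=(1 − 31/9969·(0))/(1+31/9969) = 9969/10000 ≈ 0.996900
step 2 [2y] bond c/1=1/16: DF=(178303/160000 − 1/16·(0.996900))/(1+1/16) = 4951/5000 ≈ 0.990200
step 3 [3y] zero: DF = P = 9613/10000 ≈ 0.961300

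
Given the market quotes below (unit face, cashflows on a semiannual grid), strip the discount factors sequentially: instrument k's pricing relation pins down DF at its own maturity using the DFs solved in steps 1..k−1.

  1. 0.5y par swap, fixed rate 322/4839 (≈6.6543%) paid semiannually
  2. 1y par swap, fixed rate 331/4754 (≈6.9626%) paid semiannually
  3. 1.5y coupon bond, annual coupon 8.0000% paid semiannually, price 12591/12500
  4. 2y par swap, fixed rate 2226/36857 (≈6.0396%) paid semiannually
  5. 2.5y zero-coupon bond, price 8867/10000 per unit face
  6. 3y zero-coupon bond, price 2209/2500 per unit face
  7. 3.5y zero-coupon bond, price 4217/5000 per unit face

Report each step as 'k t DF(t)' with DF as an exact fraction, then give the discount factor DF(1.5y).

1 1/2 4839/5000
2 1 4669/5000
3 3/2 4477/5000
4 2 8887/10000
5 5/2 8867/10000
6 3 2209/2500
7 7/2 4217/5000
DF(1.5y) = 4477/5000 ≈ 0.895400

step 1 [0.5y] swap r/2=161/4839: DF=(1 − 161/4839·(0))/(1+161/4839) = 4839/5000 ≈ 0.967800
step 2 [1y] swap r/2=331/9508: DF=(1 − 331/9508·(0.967800))/(1+331/9508) = 4669/5000 ≈ 0.933800
step 3 [1.5y] bond c/2=1/25: DF=(12591/12500 − 1/25·(0.967800+0.933800))/(1+1/25) = 4477/5000 ≈ 0.895400
step 4 [2y] swap r/2=1113/36857: DF=(1 − 1113/36857·(0.967800+0.933800+0.895400))/(1+1113/36857) = 8887/10000 ≈ 0.888700
step 5 [2.5y] zero: DF = P = 8867/10000 ≈ 0.886700
step 6 [3y] zero: DF = P = 2209/2500 ≈ 0.883600
step 7 [3.5y] zero: DF = P = 4217/5000 ≈ 0.843400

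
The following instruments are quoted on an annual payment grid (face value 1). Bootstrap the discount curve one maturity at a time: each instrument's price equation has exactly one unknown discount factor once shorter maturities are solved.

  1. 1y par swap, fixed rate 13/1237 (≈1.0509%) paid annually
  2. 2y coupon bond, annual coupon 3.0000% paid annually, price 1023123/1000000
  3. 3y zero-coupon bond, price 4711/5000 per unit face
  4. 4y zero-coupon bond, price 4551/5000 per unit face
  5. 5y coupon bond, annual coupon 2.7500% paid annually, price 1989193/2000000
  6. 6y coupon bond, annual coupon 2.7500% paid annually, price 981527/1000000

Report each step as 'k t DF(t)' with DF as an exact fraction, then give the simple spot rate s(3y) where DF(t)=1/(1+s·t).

1 1 1237/1250
2 2 1929/2000
3 3 4711/5000
4 4 4551/5000
5 5 8661/10000
6 6 4151/5000
s(3y) = (1/(4711/5000) − 1)/(3) = 289/14133 ≈ 2.0449%

step 1 [1y] swap r/1=13/1237: DF=(1 − 13/1237·(0))/(1+13/1237) = 1237/1250 ≈ 0.989600
step 2 [2y] bond c/1=3/100: DF=(1023123/1000000 − 3/100·(0.989600))/(1+3/100) = 1929/2000 ≈ 0.964500
step 3 [3y] zero: DF = P = 4711/5000 ≈ 0.942200
step 4 [4y] zero: DF = P = 4551/5000 ≈ 0.910200
step 5 [5y] bond c/1=11/400: DF=(1989193/2000000 − 11/400·(0.989600+0.964500+0.942200+0.910200))/(1+11/400) = 8661/10000 ≈ 0.866100
step 6 [6y] bond c/1=11/400: DF=(981527/1000000 − 11/400·(0.989600+0.964500+0.942200+0.910200+0.866100))/(1+11/400) = 4151/5000 ≈ 0.830200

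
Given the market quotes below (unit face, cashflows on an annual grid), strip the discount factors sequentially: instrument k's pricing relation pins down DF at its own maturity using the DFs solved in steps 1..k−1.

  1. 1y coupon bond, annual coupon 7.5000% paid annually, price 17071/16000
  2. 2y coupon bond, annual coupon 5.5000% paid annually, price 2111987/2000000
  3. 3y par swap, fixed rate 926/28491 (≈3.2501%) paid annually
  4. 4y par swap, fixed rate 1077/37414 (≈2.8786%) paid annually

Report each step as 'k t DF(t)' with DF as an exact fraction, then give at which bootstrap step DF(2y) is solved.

step 1 [1y] bond c/1=3/40: DF=(17071/16000 − 3/40·(0))/(1+3/40) = 397/400 ≈ 0.992500
step 2 [2y] bond c/1=11/200: DF=(2111987/2000000 − 11/200·(0.992500))/(1+11/200) = 2373/2500 ≈ 0.949200
step 3 [3y] swap r/1=926/28491: DF=(1 − 926/28491·(0.992500+0.949200))/(1+926/28491) = 4537/5000 ≈ 0.907400
step 4 [4y] swap r/1=1077/37414: DF=(1 − 1077/37414·(0.992500+0.949200+0.907400))/(1+1077/37414) = 8923/10000 ≈ 0.892300

1 1 397/400
2 2 2373/2500
3 3 4537/5000
4 4 8923/10000
DF(2y) is solved at step 2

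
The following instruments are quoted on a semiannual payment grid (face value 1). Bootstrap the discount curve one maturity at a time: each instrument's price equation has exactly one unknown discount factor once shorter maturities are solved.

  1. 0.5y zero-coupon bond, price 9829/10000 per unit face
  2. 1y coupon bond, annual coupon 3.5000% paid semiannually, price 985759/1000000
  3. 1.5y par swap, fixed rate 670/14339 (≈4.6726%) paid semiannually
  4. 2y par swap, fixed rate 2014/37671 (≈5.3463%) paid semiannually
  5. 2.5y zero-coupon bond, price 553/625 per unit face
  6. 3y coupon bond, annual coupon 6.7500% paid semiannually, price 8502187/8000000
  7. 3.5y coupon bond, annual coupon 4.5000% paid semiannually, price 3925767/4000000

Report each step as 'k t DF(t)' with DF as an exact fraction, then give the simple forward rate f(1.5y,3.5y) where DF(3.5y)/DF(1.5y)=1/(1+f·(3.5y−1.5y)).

step 1 [0.5y] zero: DF = P = 9829/10000 ≈ 0.982900
step 2 [1y] bond c/2=7/400: DF=(985759/1000000 − 7/400·(0.982900))/(1+7/400) = 9519/10000 ≈ 0.951900
step 3 [1.5y] swap r/2=335/14339: DF=(1 − 335/14339·(0.982900+0.951900))/(1+335/14339) = 933/1000 ≈ 0.933000
step 4 [2y] swap r/2=1007/37671: DF=(1 − 1007/37671·(0.982900+0.951900+0.933000))/(1+1007/37671) = 8993/10000 ≈ 0.899300
step 5 [2.5y] zero: DF = P = 553/625 ≈ 0.884800
step 6 [3y] bond c/2=27/800: DF=(8502187/8000000 − 27/800·(0.982900+0.951900+0.933000+0.899300+0.884800))/(1+27/800) = 4381/5000 ≈ 0.876200
step 7 [3.5y] bond c/2=9/400: DF=(3925767/4000000 − 9/400·(0.982900+0.951900+0.933000+0.899300+0.884800+0.876200))/(1+9/400) = 4191/5000 ≈ 0.838200

1 1/2 9829/10000
2 1 9519/10000
3 3/2 933/1000
4 2 8993/10000
5 5/2 553/625
6 3 4381/5000
7 7/2 4191/5000
f(1.5y,3.5y) = ((933/1000)/(4191/5000) − 1)/(2) = 79/1397 ≈ 5.6550%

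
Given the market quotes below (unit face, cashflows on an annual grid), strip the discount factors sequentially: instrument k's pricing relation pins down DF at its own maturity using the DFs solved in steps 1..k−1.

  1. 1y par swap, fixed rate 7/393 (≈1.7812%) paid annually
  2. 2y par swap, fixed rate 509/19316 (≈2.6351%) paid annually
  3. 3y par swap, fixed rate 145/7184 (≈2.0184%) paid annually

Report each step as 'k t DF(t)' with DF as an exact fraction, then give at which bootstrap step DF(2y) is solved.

1 1 393/400
2 2 9491/10000
3 3 471/500
DF(2y) is solved at step 2

step 1 [1y] swap r/1=7/393: DF=(1 − 7/393·(0))/(1+7/393) = 393/400 ≈ 0.982500
step 2 [2y] swap r/1=509/19316: DF=(1 − 509/19316·(0.982500))/(1+509/19316) = 9491/10000 ≈ 0.949100
step 3 [3y] swap r/1=145/7184: DF=(1 − 145/7184·(0.982500+0.949100))/(1+145/7184) = 471/500 ≈ 0.942000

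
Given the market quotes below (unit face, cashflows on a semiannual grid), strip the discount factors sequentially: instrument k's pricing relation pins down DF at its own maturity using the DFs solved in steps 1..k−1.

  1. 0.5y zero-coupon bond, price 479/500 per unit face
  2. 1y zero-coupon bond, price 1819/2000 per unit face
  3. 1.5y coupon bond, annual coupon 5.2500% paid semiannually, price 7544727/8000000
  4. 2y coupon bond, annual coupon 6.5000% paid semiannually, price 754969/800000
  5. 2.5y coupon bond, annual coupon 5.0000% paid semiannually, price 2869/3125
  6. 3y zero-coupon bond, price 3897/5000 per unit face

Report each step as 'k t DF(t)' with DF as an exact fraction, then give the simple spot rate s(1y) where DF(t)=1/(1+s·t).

1 1/2 479/500
2 1 1819/2000
3 3/2 1089/1250
4 2 4139/5000
5 5/2 8087/10000
6 3 3897/5000
s(1y) = (1/(1819/2000) − 1)/(1) = 181/1819 ≈ 9.9505%

step 1 [0.5y] zero: DF = P = 479/500 ≈ 0.958000
step 2 [1y] zero: DF = P = 1819/2000 ≈ 0.909500
step 3 [1.5y] bond c/2=21/800: DF=(7544727/8000000 − 21/800·(0.958000+0.909500))/(1+21/800) = 1089/1250 ≈ 0.871200
step 4 [2y] bond c/2=13/400: DF=(754969/800000 − 13/400·(0.958000+0.909500+0.871200))/(1+13/400) = 4139/5000 ≈ 0.827800
step 5 [2.5y] bond c/2=1/40: DF=(2869/3125 − 1/40·(0.958000+0.909500+0.871200+0.827800))/(1+1/40) = 8087/10000 ≈ 0.808700
step 6 [3y] zero: DF = P = 3897/5000 ≈ 0.779400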